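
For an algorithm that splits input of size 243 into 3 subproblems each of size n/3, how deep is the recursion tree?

For divide and conquer with division factor 3:

Problem sizes at each level:
Level 0: 243
Level 1: 81
Level 2: 27
Level 3: 9
Level 4: 3
Level 5: 1

The root is level 0 and the size-1 base case is level 5 (the tree spans levels 0 through 5, i.e. 6 levels counting the root), so the depth is the number of divisions: log_3(243) = 5

The recursion tree depth is log_3(243) = 5. At each level, the problem size is divided by 3, so it takes 5 divisions to reduce to a base case of size 1. The algorithm makes 3 recursive calls at each level.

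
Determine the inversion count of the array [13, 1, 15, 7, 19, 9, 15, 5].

Finding inversions in [13, 1, 15, 7, 19, 9, 15, 5]:

(0, 1): arr[0]=13 > arr[1]=1
(0, 3): arr[0]=13 > arr[3]=7
(0, 5): arr[0]=13 > arr[5]=9
(0, 7): arr[0]=13 > arr[7]=5
(2, 3): arr[2]=15 > arr[3]=7
(2, 5): arr[2]=15 > arr[5]=9
(2, 7): arr[2]=15 > arr[7]=5
(3, 7): arr[3]=7 > arr[7]=5
(4, 5): arr[4]=19 > arr[5]=9
(4, 6): arr[4]=19 > arr[6]=15
(4, 7): arr[4]=19 > arr[7]=5
(5, 7): arr[5]=9 > arr[7]=5
(6, 7): arr[6]=15 > arr[7]=5

Total inversions: 13

The array has 13 inversion(s): (0,1), (0,3), (0,5), (0,7), (2,3), (2,5), (2,7), (3,7), (4,5), (4,6), (4,7), (5,7), (6,7). Each pair (i,j) satisfies i < j and arr[i] > arr[j].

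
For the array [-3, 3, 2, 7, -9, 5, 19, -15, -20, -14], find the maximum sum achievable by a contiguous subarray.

Using Kadane's algorithm on [-3, 3, 2, 7, -9, 5, 19, -15, -20, -14]:

Scanning through the array:
Position 1 (value 3): max_ending_here = 3, max_so_far = 3
Position 2 (value 2): max_ending_here = 5, max_so_far = 5
Position 3 (value 7): max_ending_here = 12, max_so_far = 12
Position 4 (value -9): max_ending_here = 3, max_so_far = 12
Position 5 (value 5): max_ending_here = 8, max_so_far = 12
Position 6 (value 19): max_ending_here = 27, max_so_far = 27
Position 7 (value -15): max_ending_here = 12, max_so_far = 27
Position 8 (value -20): max_ending_here = -8, max_so_far = 27
Position 9 (value -14): max_ending_here = -14, max_so_far = 27

Maximum subarray: [3, 2, 7, -9, 5, 19]
Maximum sum: 27

The maximum subarray is [3, 2, 7, -9, 5, 19] with sum 27. This subarray runs from index 1 to index 6.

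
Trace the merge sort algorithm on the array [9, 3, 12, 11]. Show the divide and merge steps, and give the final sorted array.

Merge sort trace:

Split: [9, 3, 12, 11] -> [9, 3] and [12, 11]
  Split: [9, 3] -> [9] and [3]
  Merge: [9] + [3] -> [3, 9]
  Split: [12, 11] -> [12] and [11]
  Merge: [12] + [11] -> [11, 12]
Merge: [3, 9] + [11, 12] -> [3, 9, 11, 12]

Final sorted array: [3, 9, 11, 12]

The merge sort proceeds by recursively splitting the array and merging sorted halves.
After all merges, the sorted array is [3, 9, 11, 12].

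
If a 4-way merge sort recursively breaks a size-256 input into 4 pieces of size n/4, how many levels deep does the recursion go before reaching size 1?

For divide and conquer with division factor 4:

Problem sizes at each level:
Level 0: 256
Level 1: 64
Level 2: 16
Level 3: 4
Level 4: 1

The root is level 0 and the size-1 base case is level 4 (the tree spans levels 0 through 4, i.e. 5 levels counting the root), so the depth is the number of divisions: log_4(256) = 4

The recursion tree depth is log_4(256) = 4. At each level, the problem size is divided by 4, so it takes 4 divisions to reduce to a base case of size 1. The algorithm makes 4 recursive calls at each level.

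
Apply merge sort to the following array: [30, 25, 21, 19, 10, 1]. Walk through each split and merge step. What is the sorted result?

Merge sort trace:

Split: [30, 25, 21, 19, 10, 1] -> [30, 25, 21] and [19, 10, 1]
  Split: [30, 25, 21] -> [30] and [25, 21]
    Split: [25, 21] -> [25] and [21]
    Merge: [25] + [21] -> [21, 25]
  Merge: [30] + [21, 25] -> [21, 25, 30]
  Split: [19, 10, 1] -> [19] and [10, 1]
    Split: [10, 1] -> [10] and [1]
    Merge: [10] + [1] -> [1, 10]
  Merge: [19] + [1, 10] -> [1, 10, 19]
Merge: [21, 25, 30] + [1, 10, 19] -> [1, 10, 19, 21, 25, 30]

Final sorted array: [1, 10, 19, 21, 25, 30]

The merge sort proceeds by recursively splitting the array and merging sorted halves.
After all merges, the sorted array is [1, 10, 19, 21, 25, 30].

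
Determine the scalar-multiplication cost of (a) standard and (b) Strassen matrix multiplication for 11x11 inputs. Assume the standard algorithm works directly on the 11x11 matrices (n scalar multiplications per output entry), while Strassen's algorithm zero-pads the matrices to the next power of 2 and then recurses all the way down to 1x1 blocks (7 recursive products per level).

Matrix multiplication for 11x11 matrices:

Strassen's algorithm requires power-of-2 dimensions. Pad 11x11 to 16x16 (next power of 2).

Standard algorithm: 11^3 = 1331 multiplications
Strassen's algorithm: 7^(log2(16)) = 7^4 = 2401 multiplications
Difference: 1331 - 2401 = -1070 (Strassen uses MORE here due to padding overhead — for small or just-over-power-of-2 n, padding can outweigh the per-level savings)

Standard: 1331 multiplications (11^3). Strassen: 2401 multiplications (7^4, after padding to 16x16). Strassen reduces 8 recursive multiplications to 7 at each level.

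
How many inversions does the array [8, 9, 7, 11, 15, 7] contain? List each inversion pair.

Finding inversions in [8, 9, 7, 11, 15, 7]:

(0, 2): arr[0]=8 > arr[2]=7
(0, 5): arr[0]=8 > arr[5]=7
(1, 2): arr[1]=9 > arr[2]=7
(1, 5): arr[1]=9 > arr[5]=7
(3, 5): arr[3]=11 > arr[5]=7
(4, 5): arr[4]=15 > arr[5]=7

Total inversions: 6

The array has 6 inversion(s): (0,2), (0,5), (1,2), (1,5), (3,5), (4,5). Each pair (i,j) satisfies i < j and arr[i] > arr[j].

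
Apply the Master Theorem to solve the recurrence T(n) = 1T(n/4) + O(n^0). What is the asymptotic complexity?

Master Theorem for T(n) = 1T(n/4) + O(n^0):

a = 1, b = 4, c = 0
log_b(a) = log_4(1) = 0.0000

Case 2: c = 0 = log_4(1) = 0.0000
T(n) = O(n^0 log n) = O(log n)

For T(n) = 1T(n/4) + O(n^0): log_4(1) = 0.0000. This is Case 2 of the Master Theorem (c = log_b(a), equal work at all levels), giving O(log n).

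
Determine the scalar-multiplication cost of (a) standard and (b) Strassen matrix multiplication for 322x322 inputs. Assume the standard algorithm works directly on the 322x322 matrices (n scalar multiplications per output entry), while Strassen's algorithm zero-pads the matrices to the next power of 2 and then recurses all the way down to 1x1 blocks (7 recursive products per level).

Matrix multiplication for 322x322 matrices:

Strassen's algorithm requires power-of-2 dimensions. Pad 322x322 to 512x512 (next power of 2).

Standard algorithm: 322^3 = 33386248 multiplications
Strassen's algorithm: 7^(log2(512)) = 7^9 = 40353607 multiplications
Difference: 33386248 - 40353607 = -6967359 (Strassen uses MORE here due to padding overhead — for small or just-over-power-of-2 n, padding can outweigh the per-level savings)

Standard: 33386248 multiplications (322^3). Strassen: 40353607 multiplications (7^9, after padding to 512x512). Strassen reduces 8 recursive multiplications to 7 at each level.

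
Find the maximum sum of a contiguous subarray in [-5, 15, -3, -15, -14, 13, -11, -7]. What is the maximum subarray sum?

Using Kadane's algorithm on [-5, 15, -3, -15, -14, 13, -11, -7]:

Scanning through the array:
Position 1 (value 15): max_ending_here = 15, max_so_far = 15
Position 2 (value -3): max_ending_here = 12, max_so_far = 15
Position 3 (value -15): max_ending_here = -3, max_so_far = 15
Position 4 (value -14): max_ending_here = -14, max_so_far = 15
Position 5 (value 13): max_ending_here = 13, max_so_far = 15
Position 6 (value -11): max_ending_here = 2, max_so_far = 15
Position 7 (value -7): max_ending_here = -5, max_so_far = 15

Maximum subarray: [15]
Maximum sum: 15

The maximum subarray is [15] with sum 15. This subarray runs from index 1 to index 1.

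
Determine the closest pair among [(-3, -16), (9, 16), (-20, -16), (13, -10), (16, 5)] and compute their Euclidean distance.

Computing all pairwise distances among 5 points:

d((-3, -16), (9, 16)) = 34.176
d((-3, -16), (-20, -16)) = 17.0
d((-3, -16), (13, -10)) = 17.088
d((-3, -16), (16, 5)) = 28.3196
d((9, 16), (-20, -16)) = 43.1856
d((9, 16), (13, -10)) = 26.3059
d((9, 16), (16, 5)) = 13.0384 <-- minimum
d((-20, -16), (13, -10)) = 33.541
d((-20, -16), (16, 5)) = 41.6773
d((13, -10), (16, 5)) = 15.2971

Closest pair: (9, 16) and (16, 5) with distance 13.0384

The closest pair is (9, 16) and (16, 5) with Euclidean distance 13.0384. For 5 points, brute-force pairwise comparison is shown above. For large n, the divide-and-conquer algorithm (sort by x, recurse on halves, check the dividing strip) achieves O(n log n).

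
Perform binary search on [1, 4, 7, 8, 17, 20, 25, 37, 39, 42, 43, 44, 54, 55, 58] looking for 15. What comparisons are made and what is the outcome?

Binary search for 15 in [1, 4, 7, 8, 17, 20, 25, 37, 39, 42, 43, 44, 54, 55, 58]:

lo=0, hi=14, mid=7, arr[mid]=37 -> 37 > 15, search left half
lo=0, hi=6, mid=3, arr[mid]=8 -> 8 < 15, search right half
lo=4, hi=6, mid=5, arr[mid]=20 -> 20 > 15, search left half
lo=4, hi=4, mid=4, arr[mid]=17 -> 17 > 15, search left half
lo=4 > hi=3, target 15 not found

Binary search determines that 15 is not in the array after 4 comparisons. The search space was exhausted without finding the target.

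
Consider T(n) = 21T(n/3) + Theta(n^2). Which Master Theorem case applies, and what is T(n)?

Master Theorem for T(n) = 21T(n/3) + O(n^2):

a = 21, b = 3, c = 2
log_b(a) = log_3(21) = 2.7712

Case 1: c = 2 < log_3(21) = 2.7712
T(n) = O(n^(log_3 21))

For T(n) = 21T(n/3) + O(n^2): log_3(21) = 2.7712. This is Case 1 of the Master Theorem (c < log_b(a), work dominated by leaves), giving O(n^(log_3 21)).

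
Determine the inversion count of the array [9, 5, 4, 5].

Finding inversions in [9, 5, 4, 5]:

(0, 1): arr[0]=9 > arr[1]=5
(0, 2): arr[0]=9 > arr[2]=4
(0, 3): arr[0]=9 > arr[3]=5
(1, 2): arr[1]=5 > arr[2]=4

Total inversions: 4

The array has 4 inversion(s): (0,1), (0,2), (0,3), (1,2). Each pair (i,j) satisfies i < j and arr[i] > arr[j].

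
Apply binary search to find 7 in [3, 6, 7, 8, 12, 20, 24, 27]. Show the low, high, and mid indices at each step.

Binary search for 7 in [3, 6, 7, 8, 12, 20, 24, 27]:

lo=0, hi=7, mid=3, arr[mid]=8 -> 8 > 7, search left half
lo=0, hi=2, mid=1, arr[mid]=6 -> 6 < 7, search right half
lo=2, hi=2, mid=2, arr[mid]=7 -> Found target at index 2!

Binary search finds 7 at index 2 after 3 comparisons. The search repeatedly halves the search space by comparing with the middle element.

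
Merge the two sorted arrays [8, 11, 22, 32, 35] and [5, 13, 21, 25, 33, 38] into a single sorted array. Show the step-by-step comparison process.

Merging process:

Compare 8 vs 5: take 5 from right. Merged: [5]
Compare 8 vs 13: take 8 from left. Merged: [5, 8]
Compare 11 vs 13: take 11 from left. Merged: [5, 8, 11]
Compare 22 vs 13: take 13 from right. Merged: [5, 8, 11, 13]
Compare 22 vs 21: take 21 from right. Merged: [5, 8, 11, 13, 21]
Compare 22 vs 25: take 22 from left. Merged: [5, 8, 11, 13, 21, 22]
Compare 32 vs 25: take 25 from right. Merged: [5, 8, 11, 13, 21, 22, 25]
Compare 32 vs 33: take 32 from left. Merged: [5, 8, 11, 13, 21, 22, 25, 32]
Compare 35 vs 33: take 33 from right. Merged: [5, 8, 11, 13, 21, 22, 25, 32, 33]
Compare 35 vs 38: take 35 from left. Merged: [5, 8, 11, 13, 21, 22, 25, 32, 33, 35]
Append remaining from right: [38]. Merged: [5, 8, 11, 13, 21, 22, 25, 32, 33, 35, 38]

Final merged array: [5, 8, 11, 13, 21, 22, 25, 32, 33, 35, 38]
Total comparisons: 10

The merged array is [5, 8, 11, 13, 21, 22, 25, 32, 33, 35, 38], requiring 10 comparisons. The merge step runs in O(n) time where n is the total number of elements.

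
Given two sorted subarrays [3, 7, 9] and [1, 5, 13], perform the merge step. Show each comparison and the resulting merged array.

Merging process:

Compare 3 vs 1: take 1 from right. Merged: [1]
Compare 3 vs 5: take 3 from left. Merged: [1, 3]
Compare 7 vs 5: take 5 from right. Merged: [1, 3, 5]
Compare 7 vs 13: take 7 from left. Merged: [1, 3, 5, 7]
Compare 9 vs 13: take 9 from left. Merged: [1, 3, 5, 7, 9]
Append remaining from right: [13]. Merged: [1, 3, 5, 7, 9, 13]

Final merged array: [1, 3, 5, 7, 9, 13]
Total comparisons: 5

The merged array is [1, 3, 5, 7, 9, 13], requiring 5 comparisons. The merge step runs in O(n) time where n is the total number of elements.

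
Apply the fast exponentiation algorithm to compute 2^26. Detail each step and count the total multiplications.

Computing 2^26 by squaring (build up from 2^1; each line after the first costs one multiplication):

2^1 = 2
2^2 = (2^1)^2 = 2^2 = 4
2^3 = 2 * 2^2 = 2 * 4 = 8
2^6 = (2^3)^2 = 8^2 = 64
2^12 = (2^6)^2 = 64^2 = 4096
2^13 = 2 * 2^12 = 2 * 4096 = 8192
2^26 = (2^13)^2 = 8192^2 = 67108864

Result: 67108864
Multiplications needed: 6 (6 lines after 2^1)

2^26 = 67108864. Using exponentiation by squaring, this requires 6 multiplications. The key idea: if the exponent is even, square the half-power; if odd, multiply by the base once.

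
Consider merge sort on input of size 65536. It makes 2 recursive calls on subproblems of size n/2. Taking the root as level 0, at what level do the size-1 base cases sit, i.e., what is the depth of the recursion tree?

For divide and conquer with division factor 2:

Problem sizes at each level:
Level 0: 65536
Level 1: 32768
Level 2: 16384
Level 3: 8192
Level 4: 4096
Level 5: 2048
Level 6: 1024
Level 7: 512
Level 8: 256
Level 9: 128
Level 10: 64
Level 11: 32
Level 12: 16
Level 13: 8
Level 14: 4
Level 15: 2
Level 16: 1

The root is level 0 and the size-1 base case is level 16 (the tree spans levels 0 through 16, i.e. 17 levels counting the root), so the depth is the number of divisions: log_2(65536) = 16

The recursion tree depth is log_2(65536) = 16. At each level, the problem size is divided by 2, so it takes 16 divisions to reduce to a base case of size 1. The algorithm makes 2 recursive calls at each level.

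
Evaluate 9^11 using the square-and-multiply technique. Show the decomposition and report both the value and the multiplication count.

Computing 9^11 by squaring (build up from 9^1; each line after the first costs one multiplication):

9^1 = 9
9^2 = (9^1)^2 = 9^2 = 81
9^4 = (9^2)^2 = 81^2 = 6561
9^5 = 9 * 9^4 = 9 * 6561 = 59049
9^10 = (9^5)^2 = 59049^2 = 3486784401
9^11 = 9 * 9^10 = 9 * 3486784401 = 31381059609

Result: 31381059609
Multiplications needed: 5 (5 lines after 9^1)

9^11 = 31381059609. Using exponentiation by squaring, this requires 5 multiplications. The key idea: if the exponent is even, square the half-power; if odd, multiply by the base once.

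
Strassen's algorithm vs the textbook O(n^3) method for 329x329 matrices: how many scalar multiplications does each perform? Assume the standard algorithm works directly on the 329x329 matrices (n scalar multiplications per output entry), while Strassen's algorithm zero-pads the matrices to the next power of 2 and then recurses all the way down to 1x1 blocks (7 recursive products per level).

Matrix multiplication for 329x329 matrices:

Strassen's algorithm requires power-of-2 dimensions. Pad 329x329 to 512x512 (next power of 2).

Standard algorithm: 329^3 = 35611289 multiplications
Strassen's algorithm: 7^(log2(512)) = 7^9 = 40353607 multiplications
Difference: 35611289 - 40353607 = -4742318 (Strassen uses MORE here due to padding overhead — for small or just-over-power-of-2 n, padding can outweigh the per-level savings)

Standard: 35611289 multiplications (329^3). Strassen: 40353607 multiplications (7^9, after padding to 512x512). Strassen reduces 8 recursive multiplications to 7 at each level.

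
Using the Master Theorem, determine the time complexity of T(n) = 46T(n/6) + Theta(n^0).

Master Theorem for T(n) = 46T(n/6) + O(n^0):

a = 46, b = 6, c = 0
log_b(a) = log_6(46) = 2.1368

Case 1: c = 0 < log_6(46) = 2.1368
T(n) = O(n^(log_6 46))

For T(n) = 46T(n/6) + O(n^0): log_6(46) = 2.1368. This is Case 1 of the Master Theorem (c < log_b(a), work dominated by leaves), giving O(n^(log_6 46)).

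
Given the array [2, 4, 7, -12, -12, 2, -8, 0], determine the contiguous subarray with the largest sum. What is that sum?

Using Kadane's algorithm on [2, 4, 7, -12, -12, 2, -8, 0]:

Scanning through the array:
Position 1 (value 4): max_ending_here = 6, max_so_far = 6
Position 2 (value 7): max_ending_here = 13, max_so_far = 13
Position 3 (value -12): max_ending_here = 1, max_so_far = 13
Position 4 (value -12): max_ending_here = -11, max_so_far = 13
Position 5 (value 2): max_ending_here = 2, max_so_far = 13
Position 6 (value -8): max_ending_here = -6, max_so_far = 13
Position 7 (value 0): max_ending_here = 0, max_so_far = 13

Maximum subarray: [2, 4, 7]
Maximum sum: 13

The maximum subarray is [2, 4, 7] with sum 13. This subarray runs from index 0 to index 2.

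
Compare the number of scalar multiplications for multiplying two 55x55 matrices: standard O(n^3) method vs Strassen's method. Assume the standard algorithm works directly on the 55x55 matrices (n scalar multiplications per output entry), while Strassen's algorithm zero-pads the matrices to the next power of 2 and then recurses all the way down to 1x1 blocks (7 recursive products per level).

Matrix multiplication for 55x55 matrices:

Strassen's algorithm requires power-of-2 dimensions. Pad 55x55 to 64x64 (next power of 2).

Standard algorithm: 55^3 = 166375 multiplications
Strassen's algorithm: 7^(log2(64)) = 7^6 = 117649 multiplications
Savings: 166375 - 117649 = 48726 multiplications

Standard: 166375 multiplications (55^3). Strassen: 117649 multiplications (7^6, after padding to 64x64). Strassen reduces 8 recursive multiplications to 7 at each level.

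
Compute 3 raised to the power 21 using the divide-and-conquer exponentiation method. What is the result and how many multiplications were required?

Computing 3^21 by squaring (build up from 3^1; each line after the first costs one multiplication):

3^1 = 3
3^2 = (3^1)^2 = 3^2 = 9
3^4 = (3^2)^2 = 9^2 = 81
3^5 = 3 * 3^4 = 3 * 81 = 243
3^10 = (3^5)^2 = 243^2 = 59049
3^20 = (3^10)^2 = 59049^2 = 3486784401
3^21 = 3 * 3^20 = 3 * 3486784401 = 10460353203

Result: 10460353203
Multiplications needed: 6 (6 lines after 3^1)

3^21 = 10460353203. Using exponentiation by squaring, this requires 6 multiplications. The key idea: if the exponent is even, square the half-power; if odd, multiply by the base once.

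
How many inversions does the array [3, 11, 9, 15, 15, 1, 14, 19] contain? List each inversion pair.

Finding inversions in [3, 11, 9, 15, 15, 1, 14, 19]:

(0, 5): arr[0]=3 > arr[5]=1
(1, 2): arr[1]=11 > arr[2]=9
(1, 5): arr[1]=11 > arr[5]=1
(2, 5): arr[2]=9 > arr[5]=1
(3, 5): arr[3]=15 > arr[5]=1
(3, 6): arr[3]=15 > arr[6]=14
(4, 5): arr[4]=15 > arr[5]=1
(4, 6): arr[4]=15 > arr[6]=14

Total inversions: 8

The array has 8 inversion(s): (0,5), (1,2), (1,5), (2,5), (3,5), (3,6), (4,5), (4,6). Each pair (i,j) satisfies i < j and arr[i] > arr[j].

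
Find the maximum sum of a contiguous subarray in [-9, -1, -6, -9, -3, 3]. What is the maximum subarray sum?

Using Kadane's algorithm on [-9, -1, -6, -9, -3, 3]:

Scanning through the array:
Position 1 (value -1): max_ending_here = -1, max_so_far = -1
Position 2 (value -6): max_ending_here = -6, max_so_far = -1
Position 3 (value -9): max_ending_here = -9, max_so_far = -1
Position 4 (value -3): max_ending_here = -3, max_so_far = -1
Position 5 (value 3): max_ending_here = 3, max_so_far = 3

Maximum subarray: [3]
Maximum sum: 3

The maximum subarray is [3] with sum 3. This subarray runs from index 5 to index 5.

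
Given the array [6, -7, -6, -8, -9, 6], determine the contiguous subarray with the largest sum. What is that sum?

Using Kadane's algorithm on [6, -7, -6, -8, -9, 6]:

Scanning through the array:
Position 1 (value -7): max_ending_here = -1, max_so_far = 6
Position 2 (value -6): max_ending_here = -6, max_so_far = 6
Position 3 (value -8): max_ending_here = -8, max_so_far = 6
Position 4 (value -9): max_ending_here = -9, max_so_far = 6
Position 5 (value 6): max_ending_here = 6, max_so_far = 6

Maximum subarray: [6]
Maximum sum: 6

The maximum subarray is [6] with sum 6. This subarray runs from index 0 to index 0.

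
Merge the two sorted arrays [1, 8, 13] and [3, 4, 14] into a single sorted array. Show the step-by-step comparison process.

Merging process:

Compare 1 vs 3: take 1 from left. Merged: [1]
Compare 8 vs 3: take 3 from right. Merged: [1, 3]
Compare 8 vs 4: take 4 from right. Merged: [1, 3, 4]
Compare 8 vs 14: take 8 from left. Merged: [1, 3, 4, 8]
Compare 13 vs 14: take 13 from left. Merged: [1, 3, 4, 8, 13]
Append remaining from right: [14]. Merged: [1, 3, 4, 8, 13, 14]

Final merged array: [1, 3, 4, 8, 13, 14]
Total comparisons: 5

The merged array is [1, 3, 4, 8, 13, 14], requiring 5 comparisons. The merge step runs in O(n) time where n is the total number of elements.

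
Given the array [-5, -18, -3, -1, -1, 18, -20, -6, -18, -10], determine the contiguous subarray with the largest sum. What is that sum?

Using Kadane's algorithm on [-5, -18, -3, -1, -1, 18, -20, -6, -18, -10]:

Scanning through the array:
Position 1 (value -18): max_ending_here = -18, max_so_far = -5
Position 2 (value -3): max_ending_here = -3, max_so_far = -3
Position 3 (value -1): max_ending_here = -1, max_so_far = -1
Position 4 (value -1): max_ending_here = -1, max_so_far = -1
Position 5 (value 18): max_ending_here = 18, max_so_far = 18
Position 6 (value -20): max_ending_here = -2, max_so_far = 18
Position 7 (value -6): max_ending_here = -6, max_so_far = 18
Position 8 (value -18): max_ending_here = -18, max_so_far = 18
Position 9 (value -10): max_ending_here = -10, max_so_far = 18

Maximum subarray: [18]
Maximum sum: 18

The maximum subarray is [18] with sum 18. This subarray runs from index 5 to index 5.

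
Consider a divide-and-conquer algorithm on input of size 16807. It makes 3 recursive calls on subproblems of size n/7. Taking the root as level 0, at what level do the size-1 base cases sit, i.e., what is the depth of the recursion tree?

For divide and conquer with division factor 7:

Problem sizes at each level:
Level 0: 16807
Level 1: 2401
Level 2: 343
Level 3: 49
Level 4: 7
Level 5: 1

The root is level 0 and the size-1 base case is level 5 (the tree spans levels 0 through 5, i.e. 6 levels counting the root), so the depth is the number of divisions: log_7(16807) = 5

The recursion tree depth is log_7(16807) = 5. At each level, the problem size is divided by 7, so it takes 5 divisions to reduce to a base case of size 1. The algorithm makes 3 recursive calls at each level.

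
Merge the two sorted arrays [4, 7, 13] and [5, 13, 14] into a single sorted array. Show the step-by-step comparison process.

Merging process:

Compare 4 vs 5: take 4 from left. Merged: [4]
Compare 7 vs 5: take 5 from right. Merged: [4, 5]
Compare 7 vs 13: take 7 from left. Merged: [4, 5, 7]
Compare 13 vs 13: take 13 from left. Merged: [4, 5, 7, 13]
Append remaining from right: [13, 14]. Merged: [4, 5, 7, 13, 13, 14]

Final merged array: [4, 5, 7, 13, 13, 14]
Total comparisons: 4

The merged array is [4, 5, 7, 13, 13, 14], requiring 4 comparisons. The merge step runs in O(n) time where n is the total number of elements.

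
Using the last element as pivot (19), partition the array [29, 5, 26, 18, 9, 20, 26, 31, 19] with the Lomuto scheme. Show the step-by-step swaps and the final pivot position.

Lomuto partition with pivot = 19:

Initial array: [29, 5, 26, 18, 9, 20, 26, 31, 19]

arr[0]=29 > 19: no swap
arr[1]=5 <= 19: swap with position 0, array becomes [5, 29, 26, 18, 9, 20, 26, 31, 19]
arr[2]=26 > 19: no swap
arr[3]=18 <= 19: swap with position 1, array becomes [5, 18, 26, 29, 9, 20, 26, 31, 19]
arr[4]=9 <= 19: swap with position 2, array becomes [5, 18, 9, 29, 26, 20, 26, 31, 19]
arr[5]=20 > 19: no swap
arr[6]=26 > 19: no swap
arr[7]=31 > 19: no swap

Place pivot at position 3: [5, 18, 9, 19, 26, 20, 26, 31, 29]
Pivot position: 3

After partitioning with pivot 19, the array becomes [5, 18, 9, 19, 26, 20, 26, 31, 29]. The pivot is placed at index 3. All elements to the left of the pivot are <= 19, and all elements to the right are > 19.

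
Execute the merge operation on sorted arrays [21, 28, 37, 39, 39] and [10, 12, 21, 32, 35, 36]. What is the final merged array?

Merging process:

Compare 21 vs 10: take 10 from right. Merged: [10]
Compare 21 vs 12: take 12 from right. Merged: [10, 12]
Compare 21 vs 21: take 21 from left. Merged: [10, 12, 21]
Compare 28 vs 21: take 21 from right. Merged: [10, 12, 21, 21]
Compare 28 vs 32: take 28 from left. Merged: [10, 12, 21, 21, 28]
Compare 37 vs 32: take 32 from right. Merged: [10, 12, 21, 21, 28, 32]
Compare 37 vs 35: take 35 from right. Merged: [10, 12, 21, 21, 28, 32, 35]
Compare 37 vs 36: take 36 from right. Merged: [10, 12, 21, 21, 28, 32, 35, 36]
Append remaining from left: [37, 39, 39]. Merged: [10, 12, 21, 21, 28, 32, 35, 36, 37, 39, 39]

Final merged array: [10, 12, 21, 21, 28, 32, 35, 36, 37, 39, 39]
Total comparisons: 8

The merged array is [10, 12, 21, 21, 28, 32, 35, 36, 37, 39, 39], requiring 8 comparisons. The merge step runs in O(n) time where n is the total number of elements.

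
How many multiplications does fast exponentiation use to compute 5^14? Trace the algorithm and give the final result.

Computing 5^14 by squaring (build up from 5^1; each line after the first costs one multiplication):

5^1 = 5
5^2 = (5^1)^2 = 5^2 = 25
5^3 = 5 * 5^2 = 5 * 25 = 125
5^6 = (5^3)^2 = 125^2 = 15625
5^7 = 5 * 5^6 = 5 * 15625 = 78125
5^14 = (5^7)^2 = 78125^2 = 6103515625

Result: 6103515625
Multiplications needed: 5 (5 lines after 5^1)

5^14 = 6103515625. Using exponentiation by squaring, this requires 5 multiplications. The key idea: if the exponent is even, square the half-power; if odd, multiply by the base once.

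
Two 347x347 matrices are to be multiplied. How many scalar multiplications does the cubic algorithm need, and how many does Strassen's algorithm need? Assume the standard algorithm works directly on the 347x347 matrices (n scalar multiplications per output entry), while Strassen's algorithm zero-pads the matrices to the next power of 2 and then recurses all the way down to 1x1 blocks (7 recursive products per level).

Matrix multiplication for 347x347 matrices:

Strassen's algorithm requires power-of-2 dimensions. Pad 347x347 to 512x512 (next power of 2).

Standard algorithm: 347^3 = 41781923 multiplications
Strassen's algorithm: 7^(log2(512)) = 7^9 = 40353607 multiplications
Savings: 41781923 - 40353607 = 1428316 multiplications

Standard: 41781923 multiplications (347^3). Strassen: 40353607 multiplications (7^9, after padding to 512x512). Strassen reduces 8 recursive multiplications to 7 at each level.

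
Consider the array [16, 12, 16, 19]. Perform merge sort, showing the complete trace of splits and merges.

Merge sort trace:

Split: [16, 12, 16, 19] -> [16, 12] and [16, 19]
  Split: [16, 12] -> [16] and [12]
  Merge: [16] + [12] -> [12, 16]
  Split: [16, 19] -> [16] and [19]
  Merge: [16] + [19] -> [16, 19]
Merge: [12, 16] + [16, 19] -> [12, 16, 16, 19]

Final sorted array: [12, 16, 16, 19]

The merge sort proceeds by recursively splitting the array and merging sorted halves.
After all merges, the sorted array is [12, 16, 16, 19].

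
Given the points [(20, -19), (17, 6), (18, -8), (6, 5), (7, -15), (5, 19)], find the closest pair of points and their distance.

Computing all pairwise distances among 6 points:

d((20, -19), (17, 6)) = 25.1794
d((20, -19), (18, -8)) = 11.1803
d((20, -19), (6, 5)) = 27.7849
d((20, -19), (7, -15)) = 13.6015
d((20, -19), (5, 19)) = 40.8534
d((17, 6), (18, -8)) = 14.0357
d((17, 6), (6, 5)) = 11.0454 <-- minimum
d((17, 6), (7, -15)) = 23.2594
d((17, 6), (5, 19)) = 17.6918
d((18, -8), (6, 5)) = 17.6918
d((18, -8), (7, -15)) = 13.0384
d((18, -8), (5, 19)) = 29.9666
d((6, 5), (7, -15)) = 20.025
d((6, 5), (5, 19)) = 14.0357
d((7, -15), (5, 19)) = 34.0588

Closest pair: (17, 6) and (6, 5) with distance 11.0454

The closest pair is (17, 6) and (6, 5) with Euclidean distance 11.0454. For 6 points, brute-force pairwise comparison is shown above. For large n, the divide-and-conquer algorithm (sort by x, recurse on halves, check the dividing strip) achieves O(n log n).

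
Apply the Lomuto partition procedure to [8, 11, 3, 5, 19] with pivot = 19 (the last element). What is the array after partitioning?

Lomuto partition with pivot = 19:

Initial array: [8, 11, 3, 5, 19]

arr[0]=8 <= 19: swap with position 0, array becomes [8, 11, 3, 5, 19]
arr[1]=11 <= 19: swap with position 1, array becomes [8, 11, 3, 5, 19]
arr[2]=3 <= 19: swap with position 2, array becomes [8, 11, 3, 5, 19]
arr[3]=5 <= 19: swap with position 3, array becomes [8, 11, 3, 5, 19]

Place pivot at position 4: [8, 11, 3, 5, 19]
Pivot position: 4

After partitioning with pivot 19, the array becomes [8, 11, 3, 5, 19]. The pivot is placed at index 4. All elements to the left of the pivot are <= 19, and all elements to the right are > 19.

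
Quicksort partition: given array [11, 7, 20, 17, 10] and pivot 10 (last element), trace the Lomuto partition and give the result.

Lomuto partition with pivot = 10:

Initial array: [11, 7, 20, 17, 10]

arr[0]=11 > 10: no swap
arr[1]=7 <= 10: swap with position 0, array becomes [7, 11, 20, 17, 10]
arr[2]=20 > 10: no swap
arr[3]=17 > 10: no swap

Place pivot at position 1: [7, 10, 20, 17, 11]
Pivot position: 1

After partitioning with pivot 10, the array becomes [7, 10, 20, 17, 11]. The pivot is placed at index 1. All elements to the left of the pivot are <= 10, and all elements to the right are > 10.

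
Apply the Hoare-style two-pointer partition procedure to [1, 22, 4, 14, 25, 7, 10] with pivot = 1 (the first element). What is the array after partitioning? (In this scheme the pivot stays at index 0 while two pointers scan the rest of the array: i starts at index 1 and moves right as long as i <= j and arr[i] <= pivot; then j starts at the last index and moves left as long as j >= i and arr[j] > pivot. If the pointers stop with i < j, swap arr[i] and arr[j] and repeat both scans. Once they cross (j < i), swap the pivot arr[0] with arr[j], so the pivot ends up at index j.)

Hoare-style two-pointer partition with pivot = 1:

Initial array: [1, 22, 4, 14, 25, 7, 10]

Pointers start at i = 1, j = 6.
i ends at 1, j ends at 0: the pointers have crossed (j < i), so scanning stops.

j = 0, so swapping arr[0] with arr[j] leaves the pivot at position 0: [1, 22, 4, 14, 25, 7, 10]
Pivot position: 0

After partitioning with pivot 1, the array becomes [1, 22, 4, 14, 25, 7, 10]. The pivot is placed at index 0. All elements to the left of the pivot are <= 1, and all elements to the right are > 1.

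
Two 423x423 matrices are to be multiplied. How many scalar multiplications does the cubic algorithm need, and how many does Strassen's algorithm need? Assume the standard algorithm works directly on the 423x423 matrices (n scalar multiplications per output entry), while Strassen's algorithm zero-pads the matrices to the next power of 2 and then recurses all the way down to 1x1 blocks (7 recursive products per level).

Matrix multiplication for 423x423 matrices:

Strassen's algorithm requires power-of-2 dimensions. Pad 423x423 to 512x512 (next power of 2).

Standard algorithm: 423^3 = 75686967 multiplications
Strassen's algorithm: 7^(log2(512)) = 7^9 = 40353607 multiplications
Savings: 75686967 - 40353607 = 35333360 multiplications

Standard: 75686967 multiplications (423^3). Strassen: 40353607 multiplications (7^9, after padding to 512x512). Strassen reduces 8 recursive multiplications to 7 at each level.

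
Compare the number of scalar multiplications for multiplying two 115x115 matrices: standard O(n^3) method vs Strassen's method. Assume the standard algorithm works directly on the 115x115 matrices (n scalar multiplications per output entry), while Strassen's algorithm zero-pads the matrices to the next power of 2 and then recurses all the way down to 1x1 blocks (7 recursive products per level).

Matrix multiplication for 115x115 matrices:

Strassen's algorithm requires power-of-2 dimensions. Pad 115x115 to 128x128 (next power of 2).

Standard algorithm: 115^3 = 1520875 multiplications
Strassen's algorithm: 7^(log2(128)) = 7^7 = 823543 multiplications
Savings: 1520875 - 823543 = 697332 multiplications

Standard: 1520875 multiplications (115^3). Strassen: 823543 multiplications (7^7, after padding to 128x128). Strassen reduces 8 recursive multiplications to 7 at each level.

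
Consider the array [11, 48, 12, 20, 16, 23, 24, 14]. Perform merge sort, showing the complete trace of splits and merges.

Merge sort trace:

Split: [11, 48, 12, 20, 16, 23, 24, 14] -> [11, 48, 12, 20] and [16, 23, 24, 14]
  Split: [11, 48, 12, 20] -> [11, 48] and [12, 20]
    Split: [11, 48] -> [11] and [48]
    Merge: [11] + [48] -> [11, 48]
    Split: [12, 20] -> [12] and [20]
    Merge: [12] + [20] -> [12, 20]
  Merge: [11, 48] + [12, 20] -> [11, 12, 20, 48]
  Split: [16, 23, 24, 14] -> [16, 23] and [24, 14]
    Split: [16, 23] -> [16] and [23]
    Merge: [16] + [23] -> [16, 23]
    Split: [24, 14] -> [24] and [14]
    Merge: [24] + [14] -> [14, 24]
  Merge: [16, 23] + [14, 24] -> [14, 16, 23, 24]
Merge: [11, 12, 20, 48] + [14, 16, 23, 24] -> [11, 12, 14, 16, 20, 23, 24, 48]

Final sorted array: [11, 12, 14, 16, 20, 23, 24, 48]

The merge sort proceeds by recursively splitting the array and merging sorted halves.
After all merges, the sorted array is [11, 12, 14, 16, 20, 23, 24, 48].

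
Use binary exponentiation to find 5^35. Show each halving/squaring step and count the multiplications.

Computing 5^35 by squaring (build up from 5^1; each line after the first costs one multiplication):

5^1 = 5
5^2 = (5^1)^2 = 5^2 = 25
5^4 = (5^2)^2 = 25^2 = 625
5^8 = (5^4)^2 = 625^2 = 390625
5^16 = (5^8)^2 = 390625^2 = 152587890625
5^17 = 5 * 5^16 = 5 * 152587890625 = 762939453125
5^34 = (5^17)^2 = 762939453125^2 = 582076609134674072265625
5^35 = 5 * 5^34 = 5 * 582076609134674072265625 = 2910383045673370361328125

Result: 2910383045673370361328125
Multiplications needed: 7 (7 lines after 5^1)

5^35 = 2910383045673370361328125. Using exponentiation by squaring, this requires 7 multiplications. The key idea: if the exponent is even, square the half-power; if odd, multiply by the base once.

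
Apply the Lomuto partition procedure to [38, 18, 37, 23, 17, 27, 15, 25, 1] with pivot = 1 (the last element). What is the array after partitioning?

Lomuto partition with pivot = 1:

Initial array: [38, 18, 37, 23, 17, 27, 15, 25, 1]

arr[0]=38 > 1: no swap
arr[1]=18 > 1: no swap
arr[2]=37 > 1: no swap
arr[3]=23 > 1: no swap
arr[4]=17 > 1: no swap
arr[5]=27 > 1: no swap
arr[6]=15 > 1: no swap
arr[7]=25 > 1: no swap

Place pivot at position 0: [1, 18, 37, 23, 17, 27, 15, 25, 38]
Pivot position: 0

After partitioning with pivot 1, the array becomes [1, 18, 37, 23, 17, 27, 15, 25, 38]. The pivot is placed at index 0. All elements to the left of the pivot are <= 1, and all elements to the right are > 1.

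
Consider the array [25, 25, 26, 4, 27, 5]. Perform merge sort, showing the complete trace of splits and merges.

Merge sort trace:

Split: [25, 25, 26, 4, 27, 5] -> [25, 25, 26] and [4, 27, 5]
  Split: [25, 25, 26] -> [25] and [25, 26]
    Split: [25, 26] -> [25] and [26]
    Merge: [25] + [26] -> [25, 26]
  Merge: [25] + [25, 26] -> [25, 25, 26]
  Split: [4, 27, 5] -> [4] and [27, 5]
    Split: [27, 5] -> [27] and [5]
    Merge: [27] + [5] -> [5, 27]
  Merge: [4] + [5, 27] -> [4, 5, 27]
Merge: [25, 25, 26] + [4, 5, 27] -> [4, 5, 25, 25, 26, 27]

Final sorted array: [4, 5, 25, 25, 26, 27]

The merge sort proceeds by recursively splitting the array and merging sorted halves.
After all merges, the sorted array is [4, 5, 25, 25, 26, 27].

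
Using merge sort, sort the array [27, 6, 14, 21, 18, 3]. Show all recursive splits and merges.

Merge sort trace:

Split: [27, 6, 14, 21, 18, 3] -> [27, 6, 14] and [21, 18, 3]
  Split: [27, 6, 14] -> [27] and [6, 14]
    Split: [6, 14] -> [6] and [14]
    Merge: [6] + [14] -> [6, 14]
  Merge: [27] + [6, 14] -> [6, 14, 27]
  Split: [21, 18, 3] -> [21] and [18, 3]
    Split: [18, 3] -> [18] and [3]
    Merge: [18] + [3] -> [3, 18]
  Merge: [21] + [3, 18] -> [3, 18, 21]
Merge: [6, 14, 27] + [3, 18, 21] -> [3, 6, 14, 18, 21, 27]

Final sorted array: [3, 6, 14, 18, 21, 27]

The merge sort proceeds by recursively splitting the array and merging sorted halves.
After all merges, the sorted array is [3, 6, 14, 18, 21, 27].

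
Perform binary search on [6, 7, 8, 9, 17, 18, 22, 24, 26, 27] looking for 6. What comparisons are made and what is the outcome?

Binary search for 6 in [6, 7, 8, 9, 17, 18, 22, 24, 26, 27]:

lo=0, hi=9, mid=4, arr[mid]=17 -> 17 > 6, search left half
lo=0, hi=3, mid=1, arr[mid]=7 -> 7 > 6, search left half
lo=0, hi=0, mid=0, arr[mid]=6 -> Found target at index 0!

Binary search finds 6 at index 0 after 3 comparisons. The search repeatedly halves the search space by comparing with the middle element.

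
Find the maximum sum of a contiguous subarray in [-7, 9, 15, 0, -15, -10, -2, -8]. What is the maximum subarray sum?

Using Kadane's algorithm on [-7, 9, 15, 0, -15, -10, -2, -8]:

Scanning through the array:
Position 1 (value 9): max_ending_here = 9, max_so_far = 9
Position 2 (value 15): max_ending_here = 24, max_so_far = 24
Position 3 (value 0): max_ending_here = 24, max_so_far = 24
Position 4 (value -15): max_ending_here = 9, max_so_far = 24
Position 5 (value -10): max_ending_here = -1, max_so_far = 24
Position 6 (value -2): max_ending_here = -2, max_so_far = 24
Position 7 (value -8): max_ending_here = -8, max_so_far = 24

Maximum subarray: [9, 15]
Maximum sum: 24

The maximum subarray is [9, 15] with sum 24. This subarray runs from index 1 to index 2.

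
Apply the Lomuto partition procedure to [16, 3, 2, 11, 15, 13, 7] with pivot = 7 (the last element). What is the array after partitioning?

Lomuto partition with pivot = 7:

Initial array: [16, 3, 2, 11, 15, 13, 7]

arr[0]=16 > 7: no swap
arr[1]=3 <= 7: swap with position 0, array becomes [3, 16, 2, 11, 15, 13, 7]
arr[2]=2 <= 7: swap with position 1, array becomes [3, 2, 16, 11, 15, 13, 7]
arr[3]=11 > 7: no swap
arr[4]=15 > 7: no swap
arr[5]=13 > 7: no swap

Place pivot at position 2: [3, 2, 7, 11, 15, 13, 16]
Pivot position: 2

After partitioning with pivot 7, the array becomes [3, 2, 7, 11, 15, 13, 16]. The pivot is placed at index 2. All elements to the left of the pivot are <= 7, and all elements to the right are > 7.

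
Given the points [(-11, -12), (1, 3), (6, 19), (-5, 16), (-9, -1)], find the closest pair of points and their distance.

Computing all pairwise distances among 5 points:

d((-11, -12), (1, 3)) = 19.2094
d((-11, -12), (6, 19)) = 35.3553
d((-11, -12), (-5, 16)) = 28.6356
d((-11, -12), (-9, -1)) = 11.1803
d((1, 3), (6, 19)) = 16.7631
d((1, 3), (-5, 16)) = 14.3178
d((1, 3), (-9, -1)) = 10.7703 <-- minimum
d((6, 19), (-5, 16)) = 11.4018
d((6, 19), (-9, -1)) = 25.0
d((-5, 16), (-9, -1)) = 17.4642

Closest pair: (1, 3) and (-9, -1) with distance 10.7703

The closest pair is (1, 3) and (-9, -1) with Euclidean distance 10.7703. For 5 points, brute-force pairwise comparison is shown above. For large n, the divide-and-conquer algorithm (sort by x, recurse on halves, check the dividing strip) achieves O(n log n).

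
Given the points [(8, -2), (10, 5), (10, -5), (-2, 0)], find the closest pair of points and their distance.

Computing all pairwise distances among 4 points:

d((8, -2), (10, 5)) = 7.2801
d((8, -2), (10, -5)) = 3.6056 <-- minimum
d((8, -2), (-2, 0)) = 10.198
d((10, 5), (10, -5)) = 10.0
d((10, 5), (-2, 0)) = 13.0
d((10, -5), (-2, 0)) = 13.0

Closest pair: (8, -2) and (10, -5) with distance 3.6056

The closest pair is (8, -2) and (10, -5) with Euclidean distance 3.6056. For 4 points, brute-force pairwise comparison is shown above. For large n, the divide-and-conquer algorithm (sort by x, recurse on halves, check the dividing strip) achieves O(n log n).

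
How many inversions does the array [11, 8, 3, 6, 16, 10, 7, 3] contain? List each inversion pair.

Finding inversions in [11, 8, 3, 6, 16, 10, 7, 3]:

(0, 1): arr[0]=11 > arr[1]=8
(0, 2): arr[0]=11 > arr[2]=3
(0, 3): arr[0]=11 > arr[3]=6
(0, 5): arr[0]=11 > arr[5]=10
(0, 6): arr[0]=11 > arr[6]=7
(0, 7): arr[0]=11 > arr[7]=3
(1, 2): arr[1]=8 > arr[2]=3
(1, 3): arr[1]=8 > arr[3]=6
(1, 6): arr[1]=8 > arr[6]=7
(1, 7): arr[1]=8 > arr[7]=3
(3, 7): arr[3]=6 > arr[7]=3
(4, 5): arr[4]=16 > arr[5]=10
(4, 6): arr[4]=16 > arr[6]=7
(4, 7): arr[4]=16 > arr[7]=3
(5, 6): arr[5]=10 > arr[6]=7
(5, 7): arr[5]=10 > arr[7]=3
(6, 7): arr[6]=7 > arr[7]=3

Total inversions: 17

The array has 17 inversion(s): (0,1), (0,2), (0,3), (0,5), (0,6), (0,7), (1,2), (1,3), (1,6), (1,7), (3,7), (4,5), (4,6), (4,7), (5,6), (5,7), (6,7). Each pair (i,j) satisfies i < j and arr[i] > arr[j].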